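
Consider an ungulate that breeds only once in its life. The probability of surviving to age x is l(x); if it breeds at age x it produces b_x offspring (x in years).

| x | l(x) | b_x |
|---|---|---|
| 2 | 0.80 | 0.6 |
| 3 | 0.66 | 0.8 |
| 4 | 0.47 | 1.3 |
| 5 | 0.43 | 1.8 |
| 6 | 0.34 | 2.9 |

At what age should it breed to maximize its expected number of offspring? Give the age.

Expected offspring if breeding at age x = l(x) × b_x:
  age 2: 0.80 × 0.6 = 0.480
  age 3: 0.66 × 0.8 = 0.528
  age 4: 0.47 × 1.3 = 0.611
  age 5: 0.43 × 1.8 = 0.774
  age 6: 0.34 × 2.9 = 0.986
Maximum at age 6 (0.986).

6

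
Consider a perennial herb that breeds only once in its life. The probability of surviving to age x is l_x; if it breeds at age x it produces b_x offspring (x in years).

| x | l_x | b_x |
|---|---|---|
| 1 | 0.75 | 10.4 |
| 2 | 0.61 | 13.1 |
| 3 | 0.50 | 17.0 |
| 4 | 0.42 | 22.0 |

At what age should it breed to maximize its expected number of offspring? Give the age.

4

Expected offspring if breeding at age x = l_x × b_x:
  age 1: 0.75 × 10.4 = 7.800
  age 2: 0.61 × 13.1 = 7.991
  age 3: 0.50 × 17.0 = 8.500
  age 4: 0.42 × 22.0 = 9.240
Maximum at age 4 (9.240).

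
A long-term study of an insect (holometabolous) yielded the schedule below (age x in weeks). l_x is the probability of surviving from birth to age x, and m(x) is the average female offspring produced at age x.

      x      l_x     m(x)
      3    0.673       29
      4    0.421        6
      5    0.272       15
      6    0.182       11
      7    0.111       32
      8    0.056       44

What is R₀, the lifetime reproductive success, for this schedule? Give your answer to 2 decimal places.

R₀ = Σ l_x m(x):
  age 3: 0.673 × 29 = 19.5170
  age 4: 0.421 × 6 = 2.5260
  age 5: 0.272 × 15 = 4.0800
  age 6: 0.182 × 11 = 2.0020
  age 7: 0.111 × 32 = 3.5520
  age 8: 0.056 × 44 = 2.4640
R₀ = 19.5170 + 2.5260 + 4.0800 + 2.0020 + 3.5520 + 2.4640 = 34.1410

34.14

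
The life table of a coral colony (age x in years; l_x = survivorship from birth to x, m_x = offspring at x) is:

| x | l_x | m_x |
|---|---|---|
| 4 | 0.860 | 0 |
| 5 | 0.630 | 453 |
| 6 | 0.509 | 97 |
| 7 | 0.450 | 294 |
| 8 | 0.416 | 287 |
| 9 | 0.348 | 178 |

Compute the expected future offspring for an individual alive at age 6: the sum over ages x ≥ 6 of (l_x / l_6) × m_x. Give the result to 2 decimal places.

l_6 = 0.509. Conditional survival from age 6 to x is l_x / l_6.
  x=6: (0.509/0.509) × 97 = 97.0000
  x=7: (0.450/0.509) × 294 = 259.9214
  x=8: (0.416/0.509) × 287 = 234.5619
  x=9: (0.348/0.509) × 178 = 121.6974
Sum = 97.0000 + 259.9214 + 234.5619 + 121.6974 = 713.1807

713.18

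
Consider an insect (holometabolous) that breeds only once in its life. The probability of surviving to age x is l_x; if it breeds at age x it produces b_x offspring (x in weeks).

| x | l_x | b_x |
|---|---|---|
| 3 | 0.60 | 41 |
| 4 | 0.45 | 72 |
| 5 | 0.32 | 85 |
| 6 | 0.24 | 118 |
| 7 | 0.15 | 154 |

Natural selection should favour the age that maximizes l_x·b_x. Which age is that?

Expected offspring if breeding at age x = l_x × b_x:
  age 3: 0.60 × 41 = 24.600
  age 4: 0.45 × 72 = 32.400
  age 5: 0.32 × 85 = 27.200
  age 6: 0.24 × 118 = 28.320
  age 7: 0.15 × 154 = 23.100
Maximum at age 4 (32.400).

4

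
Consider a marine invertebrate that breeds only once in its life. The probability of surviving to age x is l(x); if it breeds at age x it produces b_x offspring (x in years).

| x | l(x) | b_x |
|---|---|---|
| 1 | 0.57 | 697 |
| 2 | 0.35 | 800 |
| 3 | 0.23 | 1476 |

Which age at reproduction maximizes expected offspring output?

1

Expected offspring if breeding at age x = l(x) × b_x:
  age 1: 0.57 × 697 = 397.290
  age 2: 0.35 × 800 = 280.000
  age 3: 0.23 × 1476 = 339.480
Maximum at age 1 (397.290).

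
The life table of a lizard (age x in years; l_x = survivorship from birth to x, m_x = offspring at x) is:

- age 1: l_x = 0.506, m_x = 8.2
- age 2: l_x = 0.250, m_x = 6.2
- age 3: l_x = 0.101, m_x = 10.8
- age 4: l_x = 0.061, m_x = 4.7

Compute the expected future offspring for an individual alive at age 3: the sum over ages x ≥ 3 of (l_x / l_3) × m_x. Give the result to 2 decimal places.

l_3 = 0.101. Conditional survival from age 3 to x is l_x / l_3.
  x=3: (0.101/0.101) × 10.8 = 10.8000
  x=4: (0.061/0.101) × 4.7 = 2.8386
Sum = 10.8000 + 2.8386 = 13.6386

13.64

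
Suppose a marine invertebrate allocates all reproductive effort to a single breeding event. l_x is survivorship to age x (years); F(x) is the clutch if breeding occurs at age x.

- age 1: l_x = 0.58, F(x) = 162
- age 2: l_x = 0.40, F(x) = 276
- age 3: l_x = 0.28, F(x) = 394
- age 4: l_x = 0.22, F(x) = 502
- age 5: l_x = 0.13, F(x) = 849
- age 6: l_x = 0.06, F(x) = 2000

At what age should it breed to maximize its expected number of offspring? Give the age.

6

Expected offspring if breeding at age x = l_x × F(x):
  age 1: 0.58 × 162 = 93.960
  age 2: 0.40 × 276 = 110.400
  age 3: 0.28 × 394 = 110.320
  age 4: 0.22 × 502 = 110.440
  age 5: 0.13 × 849 = 110.370
  age 6: 0.06 × 2000 = 120.000
Maximum at age 6 (120.000).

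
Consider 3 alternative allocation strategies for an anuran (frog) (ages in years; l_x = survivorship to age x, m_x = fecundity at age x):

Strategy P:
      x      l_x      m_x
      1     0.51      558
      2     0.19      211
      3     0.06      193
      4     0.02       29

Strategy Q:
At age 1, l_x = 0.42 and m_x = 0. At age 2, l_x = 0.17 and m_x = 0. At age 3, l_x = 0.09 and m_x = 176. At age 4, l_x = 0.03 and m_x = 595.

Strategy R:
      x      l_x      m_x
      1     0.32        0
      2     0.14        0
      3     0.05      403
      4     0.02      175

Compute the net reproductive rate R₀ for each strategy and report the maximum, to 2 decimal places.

336.83

Strategy P: R₀ = 0.51×558 + 0.19×211 + 0.06×193 + 0.02×29 = 336.8300
Strategy Q: R₀ = 0.42×0 + 0.17×0 + 0.09×176 + 0.03×595 = 33.6900
Strategy R: R₀ = 0.32×0 + 0.14×0 + 0.05×403 + 0.02×175 = 23.6500
Highest R₀: strategy P with 336.8300.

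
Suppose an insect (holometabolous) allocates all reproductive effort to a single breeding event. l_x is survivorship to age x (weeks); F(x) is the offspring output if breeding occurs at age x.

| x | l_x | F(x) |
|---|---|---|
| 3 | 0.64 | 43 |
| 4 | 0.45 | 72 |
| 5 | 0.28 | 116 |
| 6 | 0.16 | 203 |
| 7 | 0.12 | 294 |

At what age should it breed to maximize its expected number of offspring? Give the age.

Expected offspring if breeding at age x = l_x × F(x):
  age 3: 0.64 × 43 = 27.520
  age 4: 0.45 × 72 = 32.400
  age 5: 0.28 × 116 = 32.480
  age 6: 0.16 × 203 = 32.480
  age 7: 0.12 × 294 = 35.280
Maximum at age 7 (35.280).

7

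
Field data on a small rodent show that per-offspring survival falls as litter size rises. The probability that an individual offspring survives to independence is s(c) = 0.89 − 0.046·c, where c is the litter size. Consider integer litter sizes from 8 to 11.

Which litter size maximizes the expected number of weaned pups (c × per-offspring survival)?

Expected weaned pups = c × s(c):
  c=8: 8 × 0.522 = 4.176
  c=9: 9 × 0.476 = 4.284
  c=10: 10 × 0.430 = 4.300
  c=11: 11 × 0.384 = 4.224
Maximum at c = 10 (4.300 weaned pups).

10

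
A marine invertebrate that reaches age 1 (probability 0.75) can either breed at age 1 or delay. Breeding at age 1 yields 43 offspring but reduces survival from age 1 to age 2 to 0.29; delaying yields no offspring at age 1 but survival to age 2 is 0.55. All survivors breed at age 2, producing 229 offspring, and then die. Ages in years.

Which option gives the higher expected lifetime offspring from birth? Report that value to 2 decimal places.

94.46

breed at age 1: R₀ = 0.75 × (43 + 0.29 × 229) = 0.75 × 109.4100 = 82.0575
delay to age 2: R₀ = 0.75 × (0.55 × 229) = 0.75 × 125.9500 = 94.4625
Higher: delay to age 2 (94.4625).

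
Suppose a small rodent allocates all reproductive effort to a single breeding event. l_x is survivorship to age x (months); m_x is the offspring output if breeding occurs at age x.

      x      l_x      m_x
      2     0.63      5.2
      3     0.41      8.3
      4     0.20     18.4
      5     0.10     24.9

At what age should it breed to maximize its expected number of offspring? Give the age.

Expected offspring if breeding at age x = l_x × m_x:
  age 2: 0.63 × 5.2 = 3.276
  age 3: 0.41 × 8.3 = 3.403
  age 4: 0.20 × 18.4 = 3.680
  age 5: 0.10 × 24.9 = 2.490
Maximum at age 4 (3.680).

4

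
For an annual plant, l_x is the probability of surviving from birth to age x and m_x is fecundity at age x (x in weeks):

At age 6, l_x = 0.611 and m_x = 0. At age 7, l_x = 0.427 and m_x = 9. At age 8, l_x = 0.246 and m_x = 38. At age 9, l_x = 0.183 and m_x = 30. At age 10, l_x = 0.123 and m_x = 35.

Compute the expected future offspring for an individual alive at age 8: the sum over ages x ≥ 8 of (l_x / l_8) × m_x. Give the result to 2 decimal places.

l_8 = 0.246. Conditional survival from age 8 to x is l_x / l_8.
  x=8: (0.246/0.246) × 38 = 38.0000
  x=9: (0.183/0.246) × 30 = 22.3171
  x=10: (0.123/0.246) × 35 = 17.5000
Sum = 38.0000 + 22.3171 + 17.5000 = 77.8171

77.82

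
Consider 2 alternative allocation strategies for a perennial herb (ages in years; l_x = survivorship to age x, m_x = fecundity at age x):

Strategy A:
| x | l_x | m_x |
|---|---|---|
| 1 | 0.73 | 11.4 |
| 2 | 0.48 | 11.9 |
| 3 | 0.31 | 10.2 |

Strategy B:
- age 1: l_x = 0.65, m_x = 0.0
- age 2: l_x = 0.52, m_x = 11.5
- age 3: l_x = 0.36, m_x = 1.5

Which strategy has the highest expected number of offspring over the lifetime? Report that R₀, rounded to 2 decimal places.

17.20

Strategy A: R₀ = 0.73×11.4 + 0.48×11.9 + 0.31×10.2 = 17.1960
Strategy B: R₀ = 0.65×0.0 + 0.52×11.5 + 0.36×1.5 = 6.5200
Highest R₀: strategy A with 17.1960.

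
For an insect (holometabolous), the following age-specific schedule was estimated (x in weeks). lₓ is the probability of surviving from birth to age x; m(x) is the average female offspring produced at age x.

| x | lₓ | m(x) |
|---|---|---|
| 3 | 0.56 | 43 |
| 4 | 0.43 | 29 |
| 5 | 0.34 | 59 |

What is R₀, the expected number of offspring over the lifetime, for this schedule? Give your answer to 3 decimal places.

R₀ = Σ lₓ m(x):
  age 3: 0.56 × 43 = 24.0800
  age 4: 0.43 × 29 = 12.4700
  age 5: 0.34 × 59 = 20.0600
R₀ = 24.0800 + 12.4700 + 20.0600 = 56.6100

56.610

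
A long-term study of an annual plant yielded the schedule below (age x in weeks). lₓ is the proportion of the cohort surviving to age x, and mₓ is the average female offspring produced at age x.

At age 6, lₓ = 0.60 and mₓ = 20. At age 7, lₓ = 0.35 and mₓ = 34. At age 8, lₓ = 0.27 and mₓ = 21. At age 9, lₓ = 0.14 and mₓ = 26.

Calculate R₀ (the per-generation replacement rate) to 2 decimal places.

R₀ = Σ lₓ mₓ:
  age 6: 0.60 × 20 = 12.0000
  age 7: 0.35 × 34 = 11.9000
  age 8: 0.27 × 21 = 5.6700
  age 9: 0.14 × 26 = 3.6400
R₀ = 12.0000 + 11.9000 + 5.6700 + 3.6400 = 33.2100

33.21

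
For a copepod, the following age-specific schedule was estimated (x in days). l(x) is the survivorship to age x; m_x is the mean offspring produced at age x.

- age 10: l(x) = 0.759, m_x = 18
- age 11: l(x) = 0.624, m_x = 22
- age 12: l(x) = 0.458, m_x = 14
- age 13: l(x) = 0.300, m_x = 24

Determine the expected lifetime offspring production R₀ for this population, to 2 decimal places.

R₀ = Σ l(x) m_x:
  age 10: 0.759 × 18 = 13.6620
  age 11: 0.624 × 22 = 13.7280
  age 12: 0.458 × 14 = 6.4120
  age 13: 0.300 × 24 = 7.2000
R₀ = 13.6620 + 13.7280 + 6.4120 + 7.2000 = 41.0020

41.00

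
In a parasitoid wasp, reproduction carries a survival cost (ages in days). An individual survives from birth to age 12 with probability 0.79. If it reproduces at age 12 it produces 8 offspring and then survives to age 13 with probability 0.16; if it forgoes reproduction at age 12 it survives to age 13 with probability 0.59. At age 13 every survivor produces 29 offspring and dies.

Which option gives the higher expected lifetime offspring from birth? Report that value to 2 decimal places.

13.52

breed at age 12: R₀ = 0.79 × (8 + 0.16 × 29) = 0.79 × 12.6400 = 9.9856
delay to age 13: R₀ = 0.79 × (0.59 × 29) = 0.79 × 17.1100 = 13.5169
Higher: delay to age 13 (13.5169).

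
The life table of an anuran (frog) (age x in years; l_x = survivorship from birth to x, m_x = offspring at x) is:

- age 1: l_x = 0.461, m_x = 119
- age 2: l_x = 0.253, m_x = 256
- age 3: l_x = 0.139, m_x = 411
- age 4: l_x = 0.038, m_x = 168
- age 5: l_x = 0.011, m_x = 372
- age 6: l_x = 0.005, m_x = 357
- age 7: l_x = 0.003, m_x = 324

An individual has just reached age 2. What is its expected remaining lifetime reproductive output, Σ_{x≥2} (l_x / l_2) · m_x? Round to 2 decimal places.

l_2 = 0.253. Conditional survival from age 2 to x is l_x / l_2.
  x=2: (0.253/0.253) × 256 = 256.0000
  x=3: (0.139/0.253) × 411 = 225.8063
  x=4: (0.038/0.253) × 168 = 25.2332
  x=5: (0.011/0.253) × 372 = 16.1739
  x=6: (0.005/0.253) × 357 = 7.0553
  x=7: (0.003/0.253) × 324 = 3.8419
Sum = 256.0000 + 225.8063 + 25.2332 + 16.1739 + 7.0553 + 3.8419 = 534.1107

534.11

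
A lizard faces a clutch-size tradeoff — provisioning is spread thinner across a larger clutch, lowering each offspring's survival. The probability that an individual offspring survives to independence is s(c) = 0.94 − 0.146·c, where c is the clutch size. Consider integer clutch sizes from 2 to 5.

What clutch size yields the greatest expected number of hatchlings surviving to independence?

Expected hatchlings surviving to independence = c × s(c):
  c=2: 2 × 0.648 = 1.296
  c=3: 3 × 0.502 = 1.506
  c=4: 4 × 0.356 = 1.424
  c=5: 5 × 0.210 = 1.050
Maximum at c = 3 (1.506 hatchlings surviving to independence).

3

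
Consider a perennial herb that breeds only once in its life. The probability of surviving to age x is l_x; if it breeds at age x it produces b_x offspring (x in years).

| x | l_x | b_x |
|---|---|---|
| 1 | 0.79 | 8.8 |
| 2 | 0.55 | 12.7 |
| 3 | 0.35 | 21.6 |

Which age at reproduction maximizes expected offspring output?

Expected offspring if breeding at age x = l_x × b_x:
  age 1: 0.79 × 8.8 = 6.952
  age 2: 0.55 × 12.7 = 6.985
  age 3: 0.35 × 21.6 = 7.560
Maximum at age 3 (7.560).

3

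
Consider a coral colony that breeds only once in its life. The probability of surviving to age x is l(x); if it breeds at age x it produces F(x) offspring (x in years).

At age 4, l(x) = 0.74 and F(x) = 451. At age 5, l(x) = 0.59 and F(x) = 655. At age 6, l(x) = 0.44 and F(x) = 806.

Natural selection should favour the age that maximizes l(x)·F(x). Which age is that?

Expected offspring if breeding at age x = l(x) × F(x):
  age 4: 0.74 × 451 = 333.740
  age 5: 0.59 × 655 = 386.450
  age 6: 0.44 × 806 = 354.640
Maximum at age 5 (386.450).

5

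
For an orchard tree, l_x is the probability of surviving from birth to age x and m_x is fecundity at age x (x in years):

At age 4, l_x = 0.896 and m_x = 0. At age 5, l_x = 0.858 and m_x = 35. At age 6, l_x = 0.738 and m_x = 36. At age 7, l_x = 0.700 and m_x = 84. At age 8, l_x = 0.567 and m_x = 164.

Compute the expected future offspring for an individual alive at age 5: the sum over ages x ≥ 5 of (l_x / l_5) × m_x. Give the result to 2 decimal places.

l_5 = 0.858. Conditional survival from age 5 to x is l_x / l_5.
  x=5: (0.858/0.858) × 35 = 35.0000
  x=6: (0.738/0.858) × 36 = 30.9650
  x=7: (0.700/0.858) × 84 = 68.5315
  x=8: (0.567/0.858) × 164 = 108.3776
Sum = 35.0000 + 30.9650 + 68.5315 + 108.3776 = 242.8741

242.87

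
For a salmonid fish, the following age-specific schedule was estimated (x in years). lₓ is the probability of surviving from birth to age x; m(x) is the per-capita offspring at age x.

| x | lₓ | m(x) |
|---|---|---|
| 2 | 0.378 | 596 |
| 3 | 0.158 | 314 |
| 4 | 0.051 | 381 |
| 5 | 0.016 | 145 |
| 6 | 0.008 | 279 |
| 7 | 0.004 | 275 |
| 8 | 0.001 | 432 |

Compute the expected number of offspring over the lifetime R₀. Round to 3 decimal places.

300.415

R₀ = Σ lₓ m(x):
  age 2: 0.378 × 596 = 225.2880
  age 3: 0.158 × 314 = 49.6120
  age 4: 0.051 × 381 = 19.4310
  age 5: 0.016 × 145 = 2.3200
  age 6: 0.008 × 279 = 2.2320
  age 7: 0.004 × 275 = 1.1000
  age 8: 0.001 × 432 = 0.4320
R₀ = 225.2880 + 49.6120 + 19.4310 + 2.3200 + 2.2320 + 1.1000 + 0.4320 = 300.4150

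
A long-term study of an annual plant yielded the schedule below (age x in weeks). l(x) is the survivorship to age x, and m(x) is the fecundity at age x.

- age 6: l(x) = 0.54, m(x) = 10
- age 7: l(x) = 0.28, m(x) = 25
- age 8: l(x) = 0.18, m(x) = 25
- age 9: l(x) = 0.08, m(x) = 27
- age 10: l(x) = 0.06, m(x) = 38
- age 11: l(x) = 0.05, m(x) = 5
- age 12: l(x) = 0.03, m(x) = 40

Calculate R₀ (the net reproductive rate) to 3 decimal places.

R₀ = Σ l(x) m(x):
  age 6: 0.54 × 10 = 5.4000
  age 7: 0.28 × 25 = 7.0000
  age 8: 0.18 × 25 = 4.5000
  age 9: 0.08 × 27 = 2.1600
  age 10: 0.06 × 38 = 2.2800
  age 11: 0.05 × 5 = 0.2500
  age 12: 0.03 × 40 = 1.2000
R₀ = 5.4000 + 7.0000 + 4.5000 + 2.1600 + 2.2800 + 0.2500 + 1.2000 = 22.7900

22.790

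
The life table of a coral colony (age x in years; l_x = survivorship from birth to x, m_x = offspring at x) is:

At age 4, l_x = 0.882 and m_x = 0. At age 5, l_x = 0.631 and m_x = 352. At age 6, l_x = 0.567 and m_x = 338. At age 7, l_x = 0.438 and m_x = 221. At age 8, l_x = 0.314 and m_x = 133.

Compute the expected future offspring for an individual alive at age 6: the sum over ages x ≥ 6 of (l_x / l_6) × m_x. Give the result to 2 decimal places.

l_6 = 0.567. Conditional survival from age 6 to x is l_x / l_6.
  x=6: (0.567/0.567) × 338 = 338.0000
  x=7: (0.438/0.567) × 221 = 170.7196
  x=8: (0.314/0.567) × 133 = 73.6543
Sum = 338.0000 + 170.7196 + 73.6543 = 582.3739

582.37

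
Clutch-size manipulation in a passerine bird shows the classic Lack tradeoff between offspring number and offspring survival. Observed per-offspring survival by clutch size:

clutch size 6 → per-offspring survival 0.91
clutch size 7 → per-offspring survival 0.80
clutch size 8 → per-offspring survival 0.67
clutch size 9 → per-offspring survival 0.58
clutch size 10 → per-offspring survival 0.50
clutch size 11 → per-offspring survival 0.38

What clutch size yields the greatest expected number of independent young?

Expected independent young = c × s(c):
  c=6: 6 × 0.91 = 5.460
  c=7: 7 × 0.80 = 5.600
  c=8: 8 × 0.67 = 5.360
  c=9: 9 × 0.58 = 5.220
  c=10: 10 × 0.50 = 5.000
  c=11: 11 × 0.38 = 4.180
Maximum at c = 7 (5.600 independent young).

7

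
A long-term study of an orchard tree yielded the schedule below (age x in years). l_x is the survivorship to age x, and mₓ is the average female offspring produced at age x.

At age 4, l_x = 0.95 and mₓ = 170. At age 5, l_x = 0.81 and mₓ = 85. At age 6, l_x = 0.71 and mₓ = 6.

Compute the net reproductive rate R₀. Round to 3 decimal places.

234.610

R₀ = Σ l_x mₓ:
  age 4: 0.95 × 170 = 161.5000
  age 5: 0.81 × 85 = 68.8500
  age 6: 0.71 × 6 = 4.2600
R₀ = 161.5000 + 68.8500 + 4.2600 = 234.6100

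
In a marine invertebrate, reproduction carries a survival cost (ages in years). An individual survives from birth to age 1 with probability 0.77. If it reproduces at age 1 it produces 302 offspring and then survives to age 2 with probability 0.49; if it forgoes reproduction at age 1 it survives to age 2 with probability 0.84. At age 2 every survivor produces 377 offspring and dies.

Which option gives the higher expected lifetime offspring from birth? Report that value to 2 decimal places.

374.78

breed at age 1: R₀ = 0.77 × (302 + 0.49 × 377) = 0.77 × 486.7300 = 374.7821
delay to age 2: R₀ = 0.77 × (0.84 × 377) = 0.77 × 316.6800 = 243.8436
Higher: breed at age 1 (374.7821).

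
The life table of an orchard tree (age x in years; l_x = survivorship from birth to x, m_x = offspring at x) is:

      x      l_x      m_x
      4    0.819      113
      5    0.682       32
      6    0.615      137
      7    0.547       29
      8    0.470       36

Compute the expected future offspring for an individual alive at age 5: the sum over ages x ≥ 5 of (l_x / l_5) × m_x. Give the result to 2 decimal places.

203.61

l_5 = 0.682. Conditional survival from age 5 to x is l_x / l_5.
  x=5: (0.682/0.682) × 32 = 32.0000
  x=6: (0.615/0.682) × 137 = 123.5411
  x=7: (0.547/0.682) × 29 = 23.2595
  x=8: (0.470/0.682) × 36 = 24.8094
Sum = 32.0000 + 123.5411 + 23.2595 + 24.8094 = 203.6100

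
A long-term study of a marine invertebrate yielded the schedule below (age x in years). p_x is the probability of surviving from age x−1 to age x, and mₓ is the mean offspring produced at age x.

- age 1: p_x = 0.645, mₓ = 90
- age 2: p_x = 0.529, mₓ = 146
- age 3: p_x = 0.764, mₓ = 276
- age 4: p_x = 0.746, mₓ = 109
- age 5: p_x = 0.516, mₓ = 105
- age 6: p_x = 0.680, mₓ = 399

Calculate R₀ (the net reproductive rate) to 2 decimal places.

Survivorship from birth: l_x = p_1·p_2·…·p_x.
  l_1 = 0.64500
  l_2 = 0.34121
  l_3 = 0.26068
  l_4 = 0.19447
  l_5 = 0.10035
  l_6 = 0.06823
R₀ = Σ l_x mₓ:
  age 1: 0.64500 × 90 = 58.0500
  age 2: 0.34121 × 146 = 49.8167
  age 3: 0.26068 × 276 = 71.9477
  age 4: 0.19447 × 109 = 21.1972
  age 5: 0.10035 × 105 = 10.5367
  age 6: 0.06823 × 399 = 27.2238
R₀ = 58.0500 + 49.8167 + 71.9477 + 21.1972 + 10.5367 + 27.2238 = 238.7721

238.77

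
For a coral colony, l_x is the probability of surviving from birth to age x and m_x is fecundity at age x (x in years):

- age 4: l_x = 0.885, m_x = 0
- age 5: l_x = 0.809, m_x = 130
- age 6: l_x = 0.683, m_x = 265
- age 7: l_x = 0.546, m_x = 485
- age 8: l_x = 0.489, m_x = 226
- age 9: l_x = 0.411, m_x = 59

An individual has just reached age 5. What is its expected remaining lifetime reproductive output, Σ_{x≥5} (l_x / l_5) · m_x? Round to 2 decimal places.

847.64

l_5 = 0.809. Conditional survival from age 5 to x is l_x / l_5.
  x=5: (0.809/0.809) × 130 = 130.0000
  x=6: (0.683/0.809) × 265 = 223.7268
  x=7: (0.546/0.809) × 485 = 327.3300
  x=8: (0.489/0.809) × 226 = 136.6057
  x=9: (0.411/0.809) × 59 = 29.9740
Sum = 130.0000 + 223.7268 + 327.3300 + 136.6057 + 29.9740 = 847.6366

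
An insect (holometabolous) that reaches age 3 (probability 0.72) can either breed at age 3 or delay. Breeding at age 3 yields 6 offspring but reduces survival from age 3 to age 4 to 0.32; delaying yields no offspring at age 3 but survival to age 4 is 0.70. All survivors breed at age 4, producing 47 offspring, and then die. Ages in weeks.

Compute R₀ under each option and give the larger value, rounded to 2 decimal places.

23.69

breed at age 3: R₀ = 0.72 × (6 + 0.32 × 47) = 0.72 × 21.0400 = 15.1488
delay to age 4: R₀ = 0.72 × (0.70 × 47) = 0.72 × 32.9000 = 23.6880
Higher: delay to age 4 (23.6880).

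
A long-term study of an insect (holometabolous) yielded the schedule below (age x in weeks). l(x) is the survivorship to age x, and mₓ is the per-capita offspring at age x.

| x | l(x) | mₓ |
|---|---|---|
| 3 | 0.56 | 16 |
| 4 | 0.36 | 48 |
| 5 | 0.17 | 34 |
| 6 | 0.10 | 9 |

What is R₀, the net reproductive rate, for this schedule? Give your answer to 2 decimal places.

32.92

R₀ = Σ l(x) mₓ:
  age 3: 0.56 × 16 = 8.9600
  age 4: 0.36 × 48 = 17.2800
  age 5: 0.17 × 34 = 5.7800
  age 6: 0.10 × 9 = 0.9000
R₀ = 8.9600 + 17.2800 + 5.7800 + 0.9000 = 32.9200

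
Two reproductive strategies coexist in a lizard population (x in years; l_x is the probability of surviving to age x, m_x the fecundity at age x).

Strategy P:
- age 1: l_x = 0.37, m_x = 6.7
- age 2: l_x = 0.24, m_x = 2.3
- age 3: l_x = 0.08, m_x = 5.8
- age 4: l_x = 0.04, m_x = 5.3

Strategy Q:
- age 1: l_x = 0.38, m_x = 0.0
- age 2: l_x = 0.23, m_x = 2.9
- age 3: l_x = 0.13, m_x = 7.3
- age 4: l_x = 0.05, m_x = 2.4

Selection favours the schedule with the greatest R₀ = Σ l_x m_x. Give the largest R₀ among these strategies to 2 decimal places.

Strategy P: R₀ = 0.37×6.7 + 0.24×2.3 + 0.08×5.8 + 0.04×5.3 = 3.7070
Strategy Q: R₀ = 0.38×0.0 + 0.23×2.9 + 0.13×7.3 + 0.05×2.4 = 1.7360
Highest R₀: strategy P with 3.7070.

3.71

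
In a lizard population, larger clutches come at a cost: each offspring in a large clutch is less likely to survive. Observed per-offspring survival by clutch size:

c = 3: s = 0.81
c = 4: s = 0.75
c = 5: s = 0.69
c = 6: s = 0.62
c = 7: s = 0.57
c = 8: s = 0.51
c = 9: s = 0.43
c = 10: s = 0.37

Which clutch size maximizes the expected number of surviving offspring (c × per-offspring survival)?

Expected surviving offspring = c × s(c):
  c=3: 3 × 0.81 = 2.430
  c=4: 4 × 0.75 = 3.000
  c=5: 5 × 0.69 = 3.450
  c=6: 6 × 0.62 = 3.720
  c=7: 7 × 0.57 = 3.990
  c=8: 8 × 0.51 = 4.080
  c=9: 9 × 0.43 = 3.870
  c=10: 10 × 0.37 = 3.700
Maximum at c = 8 (4.080 surviving offspring).

8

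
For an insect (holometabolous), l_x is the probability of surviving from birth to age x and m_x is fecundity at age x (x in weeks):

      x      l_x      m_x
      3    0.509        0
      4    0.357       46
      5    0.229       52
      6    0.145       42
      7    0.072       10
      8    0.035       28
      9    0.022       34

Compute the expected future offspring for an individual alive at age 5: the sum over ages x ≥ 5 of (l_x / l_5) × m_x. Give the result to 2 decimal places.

89.28

l_5 = 0.229. Conditional survival from age 5 to x is l_x / l_5.
  x=5: (0.229/0.229) × 52 = 52.0000
  x=6: (0.145/0.229) × 42 = 26.5939
  x=7: (0.072/0.229) × 10 = 3.1441
  x=8: (0.035/0.229) × 28 = 4.2795
  x=9: (0.022/0.229) × 34 = 3.2664
Sum = 52.0000 + 26.5939 + 3.1441 + 4.2795 + 3.2664 = 89.2838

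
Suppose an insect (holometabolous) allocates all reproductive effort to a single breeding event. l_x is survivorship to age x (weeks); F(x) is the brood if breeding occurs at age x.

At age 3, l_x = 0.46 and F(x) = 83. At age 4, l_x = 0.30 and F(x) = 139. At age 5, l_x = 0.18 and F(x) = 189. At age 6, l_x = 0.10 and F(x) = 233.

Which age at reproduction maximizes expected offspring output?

4

Expected offspring if breeding at age x = l_x × F(x):
  age 3: 0.46 × 83 = 38.180
  age 4: 0.30 × 139 = 41.700
  age 5: 0.18 × 189 = 34.020
  age 6: 0.10 × 233 = 23.300
Maximum at age 4 (41.700).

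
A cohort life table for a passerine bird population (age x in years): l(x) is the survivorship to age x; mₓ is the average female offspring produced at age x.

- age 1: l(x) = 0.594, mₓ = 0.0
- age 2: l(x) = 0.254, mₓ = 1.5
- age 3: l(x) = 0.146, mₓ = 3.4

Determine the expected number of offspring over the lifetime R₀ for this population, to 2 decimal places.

R₀ = Σ l(x) mₓ:
  age 1: 0.594 × 0.0 = 0.0000
  age 2: 0.254 × 1.5 = 0.3810
  age 3: 0.146 × 3.4 = 0.4964
R₀ = 0.0000 + 0.3810 + 0.4964 = 0.8774

0.88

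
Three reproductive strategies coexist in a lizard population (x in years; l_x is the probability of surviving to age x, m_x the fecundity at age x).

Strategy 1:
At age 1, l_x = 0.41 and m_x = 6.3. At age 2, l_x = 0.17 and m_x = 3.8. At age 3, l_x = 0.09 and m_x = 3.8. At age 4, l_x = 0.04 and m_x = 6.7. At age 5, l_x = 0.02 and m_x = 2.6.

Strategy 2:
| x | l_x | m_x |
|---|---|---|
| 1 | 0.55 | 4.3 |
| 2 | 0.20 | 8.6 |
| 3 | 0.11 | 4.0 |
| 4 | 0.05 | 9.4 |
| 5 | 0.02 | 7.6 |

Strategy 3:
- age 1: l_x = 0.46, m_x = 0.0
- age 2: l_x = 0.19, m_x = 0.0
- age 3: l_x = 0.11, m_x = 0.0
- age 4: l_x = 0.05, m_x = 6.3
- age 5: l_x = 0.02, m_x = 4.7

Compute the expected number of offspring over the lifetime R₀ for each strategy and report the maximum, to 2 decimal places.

5.15

Strategy 1: R₀ = 0.41×6.3 + 0.17×3.8 + 0.09×3.8 + 0.04×6.7 + 0.02×2.6 = 3.8910
Strategy 2: R₀ = 0.55×4.3 + 0.20×8.6 + 0.11×4.0 + 0.05×9.4 + 0.02×7.6 = 5.1470
Strategy 3: R₀ = 0.46×0.0 + 0.19×0.0 + 0.11×0.0 + 0.05×6.3 + 0.02×4.7 = 0.4090
Highest R₀: strategy 2 with 5.1470.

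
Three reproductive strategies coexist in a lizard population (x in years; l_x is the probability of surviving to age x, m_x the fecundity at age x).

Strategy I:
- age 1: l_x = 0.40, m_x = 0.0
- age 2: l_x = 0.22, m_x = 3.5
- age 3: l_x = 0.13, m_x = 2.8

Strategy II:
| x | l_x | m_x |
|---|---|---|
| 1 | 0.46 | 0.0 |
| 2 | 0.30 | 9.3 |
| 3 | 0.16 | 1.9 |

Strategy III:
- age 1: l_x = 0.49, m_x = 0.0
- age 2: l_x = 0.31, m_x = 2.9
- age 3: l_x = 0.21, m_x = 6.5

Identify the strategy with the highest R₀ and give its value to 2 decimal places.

3.09

Strategy I: R₀ = 0.40×0.0 + 0.22×3.5 + 0.13×2.8 = 1.1340
Strategy II: R₀ = 0.46×0.0 + 0.30×9.3 + 0.16×1.9 = 3.0940
Strategy III: R₀ = 0.49×0.0 + 0.31×2.9 + 0.21×6.5 = 2.2640
Highest R₀: strategy II with 3.0940.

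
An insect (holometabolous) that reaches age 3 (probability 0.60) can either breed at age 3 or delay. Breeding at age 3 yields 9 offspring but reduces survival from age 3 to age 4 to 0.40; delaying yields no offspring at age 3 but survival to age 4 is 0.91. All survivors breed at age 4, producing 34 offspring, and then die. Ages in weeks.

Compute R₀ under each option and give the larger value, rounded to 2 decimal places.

18.56

breed at age 3: R₀ = 0.60 × (9 + 0.40 × 34) = 0.60 × 22.6000 = 13.5600
delay to age 4: R₀ = 0.60 × (0.91 × 34) = 0.60 × 30.9400 = 18.5640
Higher: delay to age 4 (18.5640).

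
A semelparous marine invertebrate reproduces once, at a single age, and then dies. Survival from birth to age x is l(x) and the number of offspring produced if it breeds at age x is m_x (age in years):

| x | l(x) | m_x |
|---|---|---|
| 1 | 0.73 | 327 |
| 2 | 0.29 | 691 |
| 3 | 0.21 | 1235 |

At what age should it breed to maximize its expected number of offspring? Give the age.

Expected offspring if breeding at age x = l(x) × m_x:
  age 1: 0.73 × 327 = 238.710
  age 2: 0.29 × 691 = 200.390
  age 3: 0.21 × 1235 = 259.350
Maximum at age 3 (259.350).

3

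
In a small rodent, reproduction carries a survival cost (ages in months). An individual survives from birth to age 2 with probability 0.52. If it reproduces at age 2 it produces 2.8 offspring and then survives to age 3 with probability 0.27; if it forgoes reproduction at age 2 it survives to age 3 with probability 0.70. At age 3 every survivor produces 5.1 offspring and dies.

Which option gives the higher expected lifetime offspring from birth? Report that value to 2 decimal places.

2.17

breed at age 2: R₀ = 0.52 × (2.8 + 0.27 × 5.1) = 0.52 × 4.1770 = 2.1720
delay to age 3: R₀ = 0.52 × (0.70 × 5.1) = 0.52 × 3.5700 = 1.8564
Higher: breed at age 2 (2.1720).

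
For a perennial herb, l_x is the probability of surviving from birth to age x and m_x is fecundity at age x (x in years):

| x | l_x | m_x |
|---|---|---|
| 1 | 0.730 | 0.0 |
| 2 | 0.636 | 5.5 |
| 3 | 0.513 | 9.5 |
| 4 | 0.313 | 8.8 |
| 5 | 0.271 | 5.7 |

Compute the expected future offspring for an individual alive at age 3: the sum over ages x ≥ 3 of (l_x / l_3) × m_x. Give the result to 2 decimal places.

l_3 = 0.513. Conditional survival from age 3 to x is l_x / l_3.
  x=3: (0.513/0.513) × 9.5 = 9.5000
  x=4: (0.313/0.513) × 8.8 = 5.3692
  x=5: (0.271/0.513) × 5.7 = 3.0111
Sum = 9.5000 + 5.3692 + 3.0111 = 17.8803

17.88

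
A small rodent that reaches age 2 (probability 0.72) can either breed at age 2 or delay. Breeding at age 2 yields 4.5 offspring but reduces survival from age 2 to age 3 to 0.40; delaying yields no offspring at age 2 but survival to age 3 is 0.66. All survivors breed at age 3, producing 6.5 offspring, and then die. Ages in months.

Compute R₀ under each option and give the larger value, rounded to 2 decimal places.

breed at age 2: R₀ = 0.72 × (4.5 + 0.40 × 6.5) = 0.72 × 7.1000 = 5.1120
delay to age 3: R₀ = 0.72 × (0.66 × 6.5) = 0.72 × 4.2900 = 3.0888
Higher: breed at age 2 (5.1120).

5.11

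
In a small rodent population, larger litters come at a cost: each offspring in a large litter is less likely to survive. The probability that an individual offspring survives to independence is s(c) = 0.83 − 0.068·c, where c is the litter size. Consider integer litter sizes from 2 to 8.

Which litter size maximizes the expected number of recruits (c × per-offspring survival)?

6

Expected recruits = c × s(c):
  c=2: 2 × 0.694 = 1.388
  c=3: 3 × 0.626 = 1.878
  c=4: 4 × 0.558 = 2.232
  c=5: 5 × 0.490 = 2.450
  c=6: 6 × 0.422 = 2.532
  c=7: 7 × 0.354 = 2.478
  c=8: 8 × 0.286 = 2.288
Maximum at c = 6 (2.532 recruits).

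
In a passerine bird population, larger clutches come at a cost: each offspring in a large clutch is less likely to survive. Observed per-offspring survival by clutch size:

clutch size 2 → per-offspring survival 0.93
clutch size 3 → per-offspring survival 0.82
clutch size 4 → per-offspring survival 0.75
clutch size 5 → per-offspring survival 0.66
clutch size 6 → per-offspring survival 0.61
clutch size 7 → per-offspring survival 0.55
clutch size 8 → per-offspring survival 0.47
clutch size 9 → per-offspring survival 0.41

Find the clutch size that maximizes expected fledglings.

Expected fledglings = c × s(c):
  c=2: 2 × 0.93 = 1.860
  c=3: 3 × 0.82 = 2.460
  c=4: 4 × 0.75 = 3.000
  c=5: 5 × 0.66 = 3.300
  c=6: 6 × 0.61 = 3.660
  c=7: 7 × 0.55 = 3.850
  c=8: 8 × 0.47 = 3.760
  c=9: 9 × 0.41 = 3.690
Maximum at c = 7 (3.850 fledglings).

7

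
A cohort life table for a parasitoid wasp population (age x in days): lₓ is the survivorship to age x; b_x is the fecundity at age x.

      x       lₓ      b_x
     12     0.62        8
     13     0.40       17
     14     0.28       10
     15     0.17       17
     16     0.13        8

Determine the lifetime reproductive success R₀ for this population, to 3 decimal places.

R₀ = Σ lₓ b_x:
  age 12: 0.62 × 8 = 4.9600
  age 13: 0.40 × 17 = 6.8000
  age 14: 0.28 × 10 = 2.8000
  age 15: 0.17 × 17 = 2.8900
  age 16: 0.13 × 8 = 1.0400
R₀ = 4.9600 + 6.8000 + 2.8000 + 2.8900 + 1.0400 = 18.4900

18.490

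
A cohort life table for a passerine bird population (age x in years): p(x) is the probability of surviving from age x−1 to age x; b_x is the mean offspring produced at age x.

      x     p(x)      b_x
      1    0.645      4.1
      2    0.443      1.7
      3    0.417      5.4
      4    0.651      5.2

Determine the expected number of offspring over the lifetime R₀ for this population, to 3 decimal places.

4.177

Survivorship from birth: l_x = p_1·p_2·…·p_x.
  l_1 = 0.64500
  l_2 = 0.28574
  l_3 = 0.11915
  l_4 = 0.07757
R₀ = Σ l_x b_x:
  age 1: 0.64500 × 4.1 = 2.6445
  age 2: 0.28574 × 1.7 = 0.4858
  age 3: 0.11915 × 5.4 = 0.6434
  age 4: 0.07757 × 5.2 = 0.4034
R₀ = 2.6445 + 0.4858 + 0.6434 + 0.4034 = 4.1770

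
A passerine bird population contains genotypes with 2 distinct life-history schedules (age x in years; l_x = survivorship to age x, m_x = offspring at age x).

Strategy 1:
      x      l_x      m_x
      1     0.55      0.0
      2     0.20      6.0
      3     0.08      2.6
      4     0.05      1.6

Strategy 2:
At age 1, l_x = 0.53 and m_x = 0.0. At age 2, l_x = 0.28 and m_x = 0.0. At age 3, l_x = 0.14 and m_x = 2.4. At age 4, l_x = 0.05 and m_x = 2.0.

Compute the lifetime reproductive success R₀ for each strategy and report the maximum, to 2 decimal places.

Strategy 1: R₀ = 0.55×0.0 + 0.20×6.0 + 0.08×2.6 + 0.05×1.6 = 1.4880
Strategy 2: R₀ = 0.53×0.0 + 0.28×0.0 + 0.14×2.4 + 0.05×2.0 = 0.4360
Highest R₀: strategy 1 with 1.4880.

1.49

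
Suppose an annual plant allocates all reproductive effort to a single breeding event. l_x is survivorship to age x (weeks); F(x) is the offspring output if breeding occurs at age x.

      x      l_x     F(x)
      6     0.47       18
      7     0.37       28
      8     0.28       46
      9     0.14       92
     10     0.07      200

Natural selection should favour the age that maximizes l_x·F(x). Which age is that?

10

Expected offspring if breeding at age x = l_x × F(x):
  age 6: 0.47 × 18 = 8.460
  age 7: 0.37 × 28 = 10.360
  age 8: 0.28 × 46 = 12.880
  age 9: 0.14 × 92 = 12.880
  age 10: 0.07 × 200 = 14.000
Maximum at age 10 (14.000).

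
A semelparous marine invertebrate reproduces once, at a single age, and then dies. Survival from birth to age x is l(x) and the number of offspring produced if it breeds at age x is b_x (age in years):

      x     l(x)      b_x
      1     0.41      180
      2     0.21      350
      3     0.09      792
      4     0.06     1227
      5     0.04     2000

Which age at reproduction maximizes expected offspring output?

Expected offspring if breeding at age x = l(x) × b_x:
  age 1: 0.41 × 180 = 73.800
  age 2: 0.21 × 350 = 73.500
  age 3: 0.09 × 792 = 71.280
  age 4: 0.06 × 1227 = 73.620
  age 5: 0.04 × 2000 = 80.000
Maximum at age 5 (80.000).

5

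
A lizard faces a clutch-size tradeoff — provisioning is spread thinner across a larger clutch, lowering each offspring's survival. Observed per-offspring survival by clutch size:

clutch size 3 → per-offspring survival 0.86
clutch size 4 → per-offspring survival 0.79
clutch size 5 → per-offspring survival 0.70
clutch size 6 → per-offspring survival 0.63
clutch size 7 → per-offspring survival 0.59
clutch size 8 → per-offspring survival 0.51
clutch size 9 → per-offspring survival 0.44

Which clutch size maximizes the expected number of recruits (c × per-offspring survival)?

7

Expected recruits = c × s(c):
  c=3: 3 × 0.86 = 2.580
  c=4: 4 × 0.79 = 3.160
  c=5: 5 × 0.70 = 3.500
  c=6: 6 × 0.63 = 3.780
  c=7: 7 × 0.59 = 4.130
  c=8: 8 × 0.51 = 4.080
  c=9: 9 × 0.44 = 3.960
Maximum at c = 7 (4.130 recruits).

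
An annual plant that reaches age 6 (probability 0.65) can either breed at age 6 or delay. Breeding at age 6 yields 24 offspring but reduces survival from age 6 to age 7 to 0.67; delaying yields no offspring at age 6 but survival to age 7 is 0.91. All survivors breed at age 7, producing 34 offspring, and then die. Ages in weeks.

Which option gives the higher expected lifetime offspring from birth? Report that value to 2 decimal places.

30.41

breed at age 6: R₀ = 0.65 × (24 + 0.67 × 34) = 0.65 × 46.7800 = 30.4070
delay to age 7: R₀ = 0.65 × (0.91 × 34) = 0.65 × 30.9400 = 20.1110
Higher: breed at age 6 (30.4070).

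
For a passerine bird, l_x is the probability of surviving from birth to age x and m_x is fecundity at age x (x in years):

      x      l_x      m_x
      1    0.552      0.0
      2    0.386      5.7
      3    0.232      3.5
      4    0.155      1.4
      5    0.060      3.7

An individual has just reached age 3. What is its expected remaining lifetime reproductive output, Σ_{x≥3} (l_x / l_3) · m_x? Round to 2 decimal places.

l_3 = 0.232. Conditional survival from age 3 to x is l_x / l_3.
  x=3: (0.232/0.232) × 3.5 = 3.5000
  x=4: (0.155/0.232) × 1.4 = 0.9353
  x=5: (0.060/0.232) × 3.7 = 0.9569
Sum = 3.5000 + 0.9353 + 0.9569 = 5.3922

5.39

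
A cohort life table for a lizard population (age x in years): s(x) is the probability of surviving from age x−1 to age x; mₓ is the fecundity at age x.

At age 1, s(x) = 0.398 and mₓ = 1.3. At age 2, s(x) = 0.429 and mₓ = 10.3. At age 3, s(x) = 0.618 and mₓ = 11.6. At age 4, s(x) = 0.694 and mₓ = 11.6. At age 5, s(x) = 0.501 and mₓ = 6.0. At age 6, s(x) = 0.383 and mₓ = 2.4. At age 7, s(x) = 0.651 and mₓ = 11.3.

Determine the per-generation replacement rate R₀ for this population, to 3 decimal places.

Survivorship from birth: l_x = s_1·s_2·…·s_x.
  l_1 = 0.39800
  l_2 = 0.17074
  l_3 = 0.10552
  l_4 = 0.07323
  l_5 = 0.03669
  l_6 = 0.01405
  l_7 = 0.00915
R₀ = Σ l_x mₓ:
  age 1: 0.39800 × 1.3 = 0.5174
  age 2: 0.17074 × 10.3 = 1.7586
  age 3: 0.10552 × 11.6 = 1.2240
  age 4: 0.07323 × 11.6 = 0.8495
  age 5: 0.03669 × 6.0 = 0.2201
  age 6: 0.01405 × 2.4 = 0.0337
  age 7: 0.00915 × 11.3 = 0.1034
R₀ = 0.5174 + 1.7586 + 1.2240 + 0.8495 + 0.2201 + 0.0337 + 0.1034 = 4.7068

4.707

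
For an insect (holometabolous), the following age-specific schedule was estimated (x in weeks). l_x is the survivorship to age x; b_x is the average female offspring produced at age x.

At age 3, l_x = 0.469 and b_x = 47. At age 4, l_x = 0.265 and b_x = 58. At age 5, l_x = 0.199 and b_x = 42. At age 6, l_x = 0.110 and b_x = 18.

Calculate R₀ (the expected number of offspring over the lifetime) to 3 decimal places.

47.751

R₀ = Σ l_x b_x:
  age 3: 0.469 × 47 = 22.0430
  age 4: 0.265 × 58 = 15.3700
  age 5: 0.199 × 42 = 8.3580
  age 6: 0.110 × 18 = 1.9800
R₀ = 22.0430 + 15.3700 + 8.3580 + 1.9800 = 47.7510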